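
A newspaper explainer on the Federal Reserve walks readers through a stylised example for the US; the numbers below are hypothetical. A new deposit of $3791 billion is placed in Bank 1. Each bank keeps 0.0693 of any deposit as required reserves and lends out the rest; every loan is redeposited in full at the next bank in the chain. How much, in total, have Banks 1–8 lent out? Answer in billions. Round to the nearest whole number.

Bank i lends (1 − rr)^i of the original deposit: Bank 1 lends 3791·0.9307 = 3528.2837, Bank 2 lends 3791·0.9307² ≈ 3283.7736, and so on.
Summing a geometric series: total = 3791·[0.9307·(1 − 0.9307^8) / (1 − 0.9307)] ≈ 22251.0868 billion.

$22251 billion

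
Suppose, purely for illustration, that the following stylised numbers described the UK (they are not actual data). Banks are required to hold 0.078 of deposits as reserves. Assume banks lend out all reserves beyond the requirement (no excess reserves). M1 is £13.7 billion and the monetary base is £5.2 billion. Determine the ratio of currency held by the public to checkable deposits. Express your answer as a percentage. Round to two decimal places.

48.60%

Using m = M/MB = 13.7/5.2 ≈ 2.634615. From m = (1 + c)/(c + rr + e), rearranging gives 1 + c = m·(c + rr + e), so c·(1 − m) = m·(rr + e) − 1.
Hence c = [m·(rr + e) − 1]/(1 − m) = [2.634615 × (0.078 + 0) − 1] / (1 − 2.634615) ≈ 0.486047.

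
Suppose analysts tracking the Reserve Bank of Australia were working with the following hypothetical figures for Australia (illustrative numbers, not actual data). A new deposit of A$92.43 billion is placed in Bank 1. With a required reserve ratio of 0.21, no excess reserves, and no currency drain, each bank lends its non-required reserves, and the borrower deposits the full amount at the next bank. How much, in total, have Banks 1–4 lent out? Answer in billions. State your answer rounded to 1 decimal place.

A$212.3 billion

Bank i lends (1 − rr)^i of the original deposit: Bank 1 lends 92.43·0.7900 = 73.0197, Bank 2 lends 92.43·0.7900² ≈ 57.6856, and so on.
Summing a geometric series: total = 92.43·[0.7900·(1 − 0.7900^4) / (1 − 0.7900)] ≈ 212.2784 billion.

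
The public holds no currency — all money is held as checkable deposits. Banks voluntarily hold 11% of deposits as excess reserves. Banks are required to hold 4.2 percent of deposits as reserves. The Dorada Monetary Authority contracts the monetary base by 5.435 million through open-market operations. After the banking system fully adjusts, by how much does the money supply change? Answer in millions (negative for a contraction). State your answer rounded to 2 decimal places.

-35.76 million

The money multiplier is m = 1 / (rr + e) = 1 / (0.042 + 0.11) ≈ 6.5789.
The sale removes 5.435 million of base, so ΔM = m × ΔMB = 6.5789 × (−5.435) ≈ -35.7563 million.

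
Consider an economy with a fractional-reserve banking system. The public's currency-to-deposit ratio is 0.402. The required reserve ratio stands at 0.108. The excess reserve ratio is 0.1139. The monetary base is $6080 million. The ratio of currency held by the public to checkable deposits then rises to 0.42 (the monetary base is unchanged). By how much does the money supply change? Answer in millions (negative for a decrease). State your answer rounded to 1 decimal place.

-212.6 million

Initially m₁ = (1 + 0.402) / (0.108 + 0.1139 + 0.402) ≈ 2.247155, so M₁ = 2.247155 × 6080 = 13662.7024 million.
After the change m₂ = (1 + 0.42) / (0.108 + 0.1139 + 0.42) ≈ 2.212183, so M₂ = 2.212183 × 6080 ≈ 13450.0726 million.
ΔM = M₂ − M₁ = 13450.0726 − 13662.7024 = -212.6298 million.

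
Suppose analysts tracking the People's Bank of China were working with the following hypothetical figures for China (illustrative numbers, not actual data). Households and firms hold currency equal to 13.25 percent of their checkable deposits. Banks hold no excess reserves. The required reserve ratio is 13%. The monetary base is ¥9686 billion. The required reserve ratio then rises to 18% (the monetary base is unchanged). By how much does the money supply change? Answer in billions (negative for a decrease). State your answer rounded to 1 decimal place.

Initially m₁ = (1 + 0.1325) / (0.13 + 0.1325) ≈ 4.314286, so M₁ = 4.314286 × 9686 ≈ 41788.1742 billion.
After the change m₂ = (1 + 0.1325) / (0.18 + 0.1325) = 3.624000, so M₂ = 3.624000 × 9686 = 35102.064 billion.
ΔM = M₂ − M₁ = 35102.064 − 41788.1742 = -6686.1102 billion.

-6686.1 billion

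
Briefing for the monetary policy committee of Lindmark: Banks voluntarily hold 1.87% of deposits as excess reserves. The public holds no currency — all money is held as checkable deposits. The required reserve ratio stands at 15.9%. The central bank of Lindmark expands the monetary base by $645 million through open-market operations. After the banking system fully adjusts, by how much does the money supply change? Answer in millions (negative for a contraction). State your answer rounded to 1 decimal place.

The money multiplier is m = 1 / (rr + e) = 1 / (0.159 + 0.0187) ≈ 5.62746.
The purchase adds 645 million of base, so ΔM = m × ΔMB = 5.62746 × (+645) = 3629.7117 million.

$3629.7 million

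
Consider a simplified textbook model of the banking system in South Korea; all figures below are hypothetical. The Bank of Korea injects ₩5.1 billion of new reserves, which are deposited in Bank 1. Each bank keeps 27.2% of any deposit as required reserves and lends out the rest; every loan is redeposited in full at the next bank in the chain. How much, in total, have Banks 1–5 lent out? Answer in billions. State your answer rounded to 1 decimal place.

Bank i lends (1 − rr)^i of the original deposit: Bank 1 lends 5.1·0.7280 = 3.7128, Bank 2 lends 5.1·0.7280² ≈ 2.7029, and so on.
Summing a geometric series: total = 5.1·[0.7280·(1 − 0.7280^5) / (1 − 0.7280)] ≈ 10.8588 billion.

₩10.9 billion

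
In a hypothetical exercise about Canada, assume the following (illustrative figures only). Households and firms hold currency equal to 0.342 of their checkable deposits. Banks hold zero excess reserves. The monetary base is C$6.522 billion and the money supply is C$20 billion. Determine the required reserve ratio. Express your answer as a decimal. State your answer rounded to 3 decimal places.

Using m = M/MB = 20/6.522 ≈ 3.066544. Since m = (1 + c)/(c + rr + e), the denominator satisfies c + rr + e = (1 + c)/m = (1 + 0.342) / 3.066544 ≈ 0.437626.
With c = 0.342 and e = 0, the required reserve ratio is 0.437626 − 0.342 − 0 = 0.095626.

0.096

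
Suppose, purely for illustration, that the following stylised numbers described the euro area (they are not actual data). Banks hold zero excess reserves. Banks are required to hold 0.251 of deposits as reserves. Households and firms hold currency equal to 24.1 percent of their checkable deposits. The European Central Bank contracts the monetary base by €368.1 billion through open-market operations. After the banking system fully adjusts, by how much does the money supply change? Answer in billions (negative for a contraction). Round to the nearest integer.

-928 billion

The money multiplier is m = (1 + c) / (rr + c) = (1 + 0.241) / (0.251 + 0.241) ≈ 2.5224.
The sale removes 368.1 billion of base, so ΔM = m × ΔMB = 2.5224 × (−368.1) ≈ -928.4954 billion.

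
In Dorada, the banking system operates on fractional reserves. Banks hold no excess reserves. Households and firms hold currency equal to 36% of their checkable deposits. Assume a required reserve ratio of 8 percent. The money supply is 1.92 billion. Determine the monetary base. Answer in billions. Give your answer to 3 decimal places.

0.621 billion

The money multiplier is m = (1 + c) / (rr + c) = (1 + 0.36) / (0.08 + 0.36) ≈ 3.09091.
MB = M / m = 1.92 / 3.09091 ≈ 0.6212 billion.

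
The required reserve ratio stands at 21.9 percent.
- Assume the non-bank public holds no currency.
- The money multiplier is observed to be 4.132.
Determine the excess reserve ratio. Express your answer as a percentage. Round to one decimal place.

Using m = 4.132. Since m = (1 + c)/(c + rr + e), the denominator satisfies c + rr + e = (1 + c)/m = (1 + 0) / 4.132 ≈ 0.242014.
With c = 0 and rr = 0.219, the excess reserve ratio is 0.242014 − 0 − 0.219 = 0.023014.

2.3%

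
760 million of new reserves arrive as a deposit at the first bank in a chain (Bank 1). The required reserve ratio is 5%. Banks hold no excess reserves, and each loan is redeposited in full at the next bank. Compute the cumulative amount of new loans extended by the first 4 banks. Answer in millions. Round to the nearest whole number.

2679 million

Bank i lends (1 − rr)^i of the original deposit: Bank 1 lends 760·0.9500 = 722.0000, Bank 2 lends 760·0.9500² = 685.9000, and so on.
Summing a geometric series: total = 760·[0.9500·(1 − 0.9500^4) / (1 − 0.9500)] ≈ 2678.5297 million.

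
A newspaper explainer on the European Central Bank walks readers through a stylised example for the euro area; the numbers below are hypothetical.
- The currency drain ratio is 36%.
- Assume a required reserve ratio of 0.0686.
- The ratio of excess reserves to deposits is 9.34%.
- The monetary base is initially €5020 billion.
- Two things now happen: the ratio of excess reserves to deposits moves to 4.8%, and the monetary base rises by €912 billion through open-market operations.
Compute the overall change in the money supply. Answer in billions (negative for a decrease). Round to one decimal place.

€3848.3 billion

Before: m₁ = (1 + 0.36) / (0.0686 + 0.0934 + 0.36) ≈ 2.605364, MB₁ = 5020, so M₁ = 2.605364 × 5020 ≈ 13078.9273 billion.
After: m₂ = (1 + 0.36) / (0.0686 + 0.048 + 0.36) ≈ 2.853546, MB₂ = 5020 + 912 = 5932, so M₂ = 2.853546 × 5932 ≈ 16927.2349 billion.
ΔM = M₂ − M₁ = 16927.2349 − 13078.9273 = 3848.3076 billion.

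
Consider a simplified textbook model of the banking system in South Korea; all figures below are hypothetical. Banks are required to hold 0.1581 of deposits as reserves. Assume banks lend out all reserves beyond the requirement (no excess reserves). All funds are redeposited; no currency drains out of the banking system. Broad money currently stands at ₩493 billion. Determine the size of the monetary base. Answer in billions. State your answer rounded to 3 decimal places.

With no currency drain and no excess reserves, the money multiplier is m = 1/rr = 1/0.1581 ≈ 6.3251107.
The monetary base is MB = M / m = 493 / 6.3251107 ≈ 77.9433 billion.

₩77.943 billion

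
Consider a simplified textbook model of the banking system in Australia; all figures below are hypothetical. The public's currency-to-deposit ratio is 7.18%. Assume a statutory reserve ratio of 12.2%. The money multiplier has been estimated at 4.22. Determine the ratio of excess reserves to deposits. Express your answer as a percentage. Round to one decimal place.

6.0%

Using m = 4.22. Since m = (1 + c)/(c + rr + e), the denominator satisfies c + rr + e = (1 + c)/m = (1 + 0.0718) / 4.22 ≈ 0.253981.
With c = 0.0718 and rr = 0.122, the ratio of excess reserves to deposits is 0.253981 − 0.0718 − 0.122 = 0.060181.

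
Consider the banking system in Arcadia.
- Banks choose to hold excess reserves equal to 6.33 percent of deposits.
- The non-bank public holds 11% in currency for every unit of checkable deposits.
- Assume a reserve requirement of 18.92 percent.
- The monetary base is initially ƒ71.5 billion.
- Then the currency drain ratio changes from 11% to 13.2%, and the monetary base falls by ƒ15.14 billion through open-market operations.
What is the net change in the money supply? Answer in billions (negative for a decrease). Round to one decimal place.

-53.0 billion

Before: m₁ = (1 + 0.11) / (0.1892 + 0.0633 + 0.11) ≈ 3.0621, MB₁ = 71.5, so M₁ = 3.0621 × 71.5 ≈ 218.9402 billion.
After: m₂ = (1 + 0.132) / (0.1892 + 0.0633 + 0.132) ≈ 2.9441, MB₂ = 71.5 − 15.14 = 56.36, so M₂ = 2.9441 × 56.36 ≈ 165.9295 billion.
ΔM = M₂ − M₁ = 165.9295 − 218.9402 = -53.0107 billion.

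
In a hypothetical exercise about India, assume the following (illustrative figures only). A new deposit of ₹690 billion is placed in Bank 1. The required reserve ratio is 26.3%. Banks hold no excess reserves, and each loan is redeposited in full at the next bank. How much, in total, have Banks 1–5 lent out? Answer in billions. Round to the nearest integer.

Bank i lends (1 − rr)^i of the original deposit: Bank 1 lends 690·0.7370 = 508.5300, Bank 2 lends 690·0.7370² ≈ 374.7866, and so on.
Summing a geometric series: total = 690·[0.7370·(1 − 0.7370^5) / (1 − 0.7370)] ≈ 1513.1397 billion.

₹1513 billion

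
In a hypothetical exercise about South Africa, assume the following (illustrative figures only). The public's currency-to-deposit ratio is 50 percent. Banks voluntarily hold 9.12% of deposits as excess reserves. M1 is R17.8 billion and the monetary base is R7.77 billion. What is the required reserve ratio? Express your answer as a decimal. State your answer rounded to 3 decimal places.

Using m = M/MB = 17.8/7.77 ≈ 2.290862. Since m = (1 + c)/(c + rr + e), the denominator satisfies c + rr + e = (1 + c)/m = (1 + 0.5) / 2.290862 ≈ 0.654775.
With c = 0.5 and e = 0.0912, the required reserve ratio is 0.654775 − 0.5 − 0.0912 = 0.063575.

0.064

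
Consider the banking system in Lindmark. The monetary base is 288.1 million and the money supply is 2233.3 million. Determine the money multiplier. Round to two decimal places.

The money multiplier is m = M / MB = 2233.3 / 288.1 ≈ 7.75182.

7.75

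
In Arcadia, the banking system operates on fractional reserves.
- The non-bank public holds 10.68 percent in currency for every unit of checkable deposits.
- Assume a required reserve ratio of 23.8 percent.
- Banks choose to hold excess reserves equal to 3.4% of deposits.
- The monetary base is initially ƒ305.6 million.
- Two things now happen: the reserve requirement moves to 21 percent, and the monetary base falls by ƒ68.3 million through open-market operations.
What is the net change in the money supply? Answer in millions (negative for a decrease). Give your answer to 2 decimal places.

Before: m₁ = (1 + 0.1068) / (0.238 + 0.034 + 0.1068) ≈ 2.921859, MB₁ = 305.6, so M₁ = 2.921859 × 305.6 ≈ 892.9201 million.
After: m₂ = (1 + 0.1068) / (0.21 + 0.034 + 0.1068) ≈ 3.155074, MB₂ = 305.6 − 68.3 = 237.3, so M₂ = 3.155074 × 237.3 ≈ 748.6991 million.
ΔM = M₂ − M₁ = 748.6991 − 892.9201 = -144.221 million.

-144.22 million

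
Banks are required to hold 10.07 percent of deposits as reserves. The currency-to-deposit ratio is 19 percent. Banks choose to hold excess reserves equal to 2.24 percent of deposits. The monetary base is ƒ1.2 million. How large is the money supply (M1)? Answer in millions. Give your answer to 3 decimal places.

The money multiplier is m = (1 + c) / (rr + e + c) = (1 + 0.19) / (0.1007 + 0.0224 + 0.19) ≈ 3.80070.
So M = m × MB = 3.80070 × 1.2 ≈ 4.5608 million.

ƒ4.561 million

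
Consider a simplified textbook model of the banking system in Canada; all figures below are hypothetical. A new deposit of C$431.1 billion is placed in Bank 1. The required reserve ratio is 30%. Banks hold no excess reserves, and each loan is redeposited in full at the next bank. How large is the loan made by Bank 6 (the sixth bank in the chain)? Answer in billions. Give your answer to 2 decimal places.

Each bank lends a fraction (1 − rr) = 0.7000 of the deposit it receives, so Bank 6 receives 431.1·0.7000^5 and lends 431.1·0.7000^6 ≈ 50.7185 billion.

C$50.72 billion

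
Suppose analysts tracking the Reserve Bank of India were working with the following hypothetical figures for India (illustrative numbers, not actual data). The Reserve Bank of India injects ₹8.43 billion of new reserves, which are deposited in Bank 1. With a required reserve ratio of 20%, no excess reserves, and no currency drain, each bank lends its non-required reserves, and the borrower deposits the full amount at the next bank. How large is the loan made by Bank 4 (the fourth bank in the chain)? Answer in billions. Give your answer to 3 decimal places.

₹3.453 billion

Each bank lends a fraction (1 − rr) = 0.8000 of the deposit it receives, so Bank 4 receives 8.43·0.8000^3 and lends 8.43·0.8000^4 ≈ 3.4529 billion.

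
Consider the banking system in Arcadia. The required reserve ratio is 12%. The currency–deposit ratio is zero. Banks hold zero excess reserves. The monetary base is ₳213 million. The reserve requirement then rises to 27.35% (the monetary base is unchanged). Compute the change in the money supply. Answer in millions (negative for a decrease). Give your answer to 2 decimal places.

-996.21 million

Initially m₁ = 1 / (0.12) ≈ 8.333333, so M₁ = 8.333333 × 213 ≈ 1774.9999 million.
After the change m₂ = 1 / (0.2735) ≈ 3.656307, so M₂ = 3.656307 × 213 ≈ 778.7934 million.
ΔM = M₂ − M₁ = 778.7934 − 1774.9999 = -996.2065 million.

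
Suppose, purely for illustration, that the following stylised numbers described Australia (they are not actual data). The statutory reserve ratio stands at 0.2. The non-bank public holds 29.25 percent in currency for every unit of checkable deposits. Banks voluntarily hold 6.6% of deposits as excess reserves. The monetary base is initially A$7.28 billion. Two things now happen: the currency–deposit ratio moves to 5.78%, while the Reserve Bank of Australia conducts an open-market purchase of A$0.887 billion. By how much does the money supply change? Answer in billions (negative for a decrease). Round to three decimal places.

A$9.833 billion

Before: m₁ = (1 + 0.2925) / (0.2 + 0.066 + 0.2925) ≈ 2.31423, MB₁ = 7.28, so M₁ = 2.31423 × 7.28 ≈ 16.8476 billion.
After: m₂ = (1 + 0.0578) / (0.2 + 0.066 + 0.0578) ≈ 3.26683, MB₂ = 7.28 + 0.887 = 8.167, so M₂ = 3.26683 × 8.167 ≈ 26.6802 billion.
ΔM = M₂ − M₁ = 26.6802 − 16.8476 = 9.8326 billion.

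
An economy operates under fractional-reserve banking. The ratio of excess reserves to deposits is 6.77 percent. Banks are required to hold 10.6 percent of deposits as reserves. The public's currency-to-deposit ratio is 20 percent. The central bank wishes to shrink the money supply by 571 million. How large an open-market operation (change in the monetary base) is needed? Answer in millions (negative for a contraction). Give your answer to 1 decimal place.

-177.8 million

The money multiplier is m = (1 + c) / (rr + e + c) = (1 + 0.2) / (0.106 + 0.0677 + 0.2) ≈ 3.21113.
ΔMB = ΔM / m = (−571) / 3.21113 ≈ -177.819 million.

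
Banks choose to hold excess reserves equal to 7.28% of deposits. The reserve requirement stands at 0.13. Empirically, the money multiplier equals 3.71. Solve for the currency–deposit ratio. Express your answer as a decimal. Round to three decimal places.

0.091

Using m = 3.71. From m = (1 + c)/(c + rr + e), rearranging gives 1 + c = m·(c + rr + e), so c·(1 − m) = m·(rr + e) − 1.
Hence c = [m·(rr + e) − 1]/(1 − m) = [3.71 × (0.13 + 0.0728) − 1] / (1 − 3.71) ≈ 0.091370.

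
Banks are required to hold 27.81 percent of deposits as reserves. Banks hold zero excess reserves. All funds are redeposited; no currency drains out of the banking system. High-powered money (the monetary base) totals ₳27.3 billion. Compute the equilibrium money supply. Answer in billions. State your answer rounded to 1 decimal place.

₳98.2 billion

With no currency drain or excess reserves, the money multiplier is m = 1/rr = 1/0.2781 ≈ 3.5958.
Money supply M = m × MB = 3.5958 × 27.3 ≈ 98.1653 billion.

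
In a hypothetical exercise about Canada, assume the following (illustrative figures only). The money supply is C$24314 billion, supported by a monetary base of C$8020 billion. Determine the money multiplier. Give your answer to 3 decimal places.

3.032

The money multiplier is m = M / MB = 24314 / 8020 ≈ 3.03167.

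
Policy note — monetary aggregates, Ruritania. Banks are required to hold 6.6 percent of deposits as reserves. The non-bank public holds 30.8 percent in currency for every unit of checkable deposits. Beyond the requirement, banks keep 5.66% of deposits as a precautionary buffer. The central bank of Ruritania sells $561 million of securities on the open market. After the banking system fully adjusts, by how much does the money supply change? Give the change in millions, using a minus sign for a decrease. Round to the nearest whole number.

The money multiplier is m = (1 + c) / (rr + e + c) = (1 + 0.308) / (0.066 + 0.0566 + 0.308) ≈ 3.0376.
The sale removes 561 million of base, so ΔM = m × ΔMB = 3.0376 × (−561) = -1704.0936 million.

-1704 million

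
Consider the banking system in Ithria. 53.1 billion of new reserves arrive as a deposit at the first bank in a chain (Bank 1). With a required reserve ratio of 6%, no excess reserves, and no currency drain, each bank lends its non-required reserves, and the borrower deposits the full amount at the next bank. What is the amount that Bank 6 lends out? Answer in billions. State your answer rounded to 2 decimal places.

Each bank lends a fraction (1 − rr) = 0.9400 of the deposit it receives, so Bank 6 receives 53.1·0.9400^5 and lends 53.1·0.9400^6 ≈ 36.6321 billion.

36.63 billion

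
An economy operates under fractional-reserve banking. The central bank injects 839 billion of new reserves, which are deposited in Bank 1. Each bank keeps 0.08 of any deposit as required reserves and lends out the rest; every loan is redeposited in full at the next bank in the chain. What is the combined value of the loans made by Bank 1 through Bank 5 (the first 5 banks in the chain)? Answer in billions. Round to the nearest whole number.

Bank i lends (1 − rr)^i of the original deposit: Bank 1 lends 839·0.9200 = 771.8800, Bank 2 lends 839·0.9200² = 710.1296, and so on.
Summing a geometric series: total = 839·[0.9200·(1 − 0.9200^5) / (1 − 0.9200)] ≈ 3289.3519 billion.

3289 billion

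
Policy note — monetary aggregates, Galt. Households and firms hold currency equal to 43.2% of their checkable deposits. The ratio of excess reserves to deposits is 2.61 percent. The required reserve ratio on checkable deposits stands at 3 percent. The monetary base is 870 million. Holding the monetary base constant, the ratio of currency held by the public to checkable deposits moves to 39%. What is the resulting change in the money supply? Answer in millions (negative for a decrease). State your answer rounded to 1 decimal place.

158.4 million

Initially m₁ = (1 + 0.432) / (0.03 + 0.0261 + 0.432) ≈ 2.93383, so M₁ = 2.93383 × 870 = 2552.4321 million.
After the change m₂ = (1 + 0.39) / (0.03 + 0.0261 + 0.39) ≈ 3.11589, so M₂ = 3.11589 × 870 = 2710.8243 million.
ΔM = M₂ − M₁ = 2710.8243 − 2552.4321 = 158.3922 million.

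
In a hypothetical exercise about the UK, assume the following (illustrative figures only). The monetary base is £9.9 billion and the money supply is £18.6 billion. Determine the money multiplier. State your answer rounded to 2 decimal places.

The money multiplier is m = M / MB = 18.6 / 9.9 ≈ 1.87879.

1.88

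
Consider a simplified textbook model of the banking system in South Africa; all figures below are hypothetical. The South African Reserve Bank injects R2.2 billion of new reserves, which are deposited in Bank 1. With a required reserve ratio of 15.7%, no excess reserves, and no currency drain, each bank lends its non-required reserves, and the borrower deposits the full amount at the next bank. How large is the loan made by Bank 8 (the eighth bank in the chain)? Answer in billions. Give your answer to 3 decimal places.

R0.561 billion

Each bank lends a fraction (1 − rr) = 0.8430 of the deposit it receives, so Bank 8 receives 2.2·0.8430^7 and lends 2.2·0.8430^8 ≈ 0.5611 billion.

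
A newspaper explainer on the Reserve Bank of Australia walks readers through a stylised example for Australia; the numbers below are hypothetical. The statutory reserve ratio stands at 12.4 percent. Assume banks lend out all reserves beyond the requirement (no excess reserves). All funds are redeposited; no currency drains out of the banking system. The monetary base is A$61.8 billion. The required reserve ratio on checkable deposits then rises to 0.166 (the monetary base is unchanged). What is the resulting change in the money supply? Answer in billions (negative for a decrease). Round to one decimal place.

Initially m₁ = 1 / (0.124) ≈ 8.0645, so M₁ = 8.0645 × 61.8 = 498.3861 billion.
After the change m₂ = 1 / (0.166) ≈ 6.0241, so M₂ = 6.0241 × 61.8 ≈ 372.2894 billion.
ΔM = M₂ − M₁ = 372.2894 − 498.3861 = -126.0967 billion.

-126.1 billion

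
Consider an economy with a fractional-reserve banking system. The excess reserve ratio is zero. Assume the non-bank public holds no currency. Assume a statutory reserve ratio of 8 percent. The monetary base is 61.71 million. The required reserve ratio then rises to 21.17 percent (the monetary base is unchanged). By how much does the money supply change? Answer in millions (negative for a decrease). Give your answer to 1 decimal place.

Initially m₁ = 1 / (0.08) = 12.5, so M₁ = 12.5 × 61.71 = 771.375 million.
After the change m₂ = 1 / (0.2117) ≈ 4.7237, so M₂ = 4.7237 × 61.71 ≈ 291.4995 million.
ΔM = M₂ − M₁ = 291.4995 − 771.375 = -479.8755 million.

-479.9 million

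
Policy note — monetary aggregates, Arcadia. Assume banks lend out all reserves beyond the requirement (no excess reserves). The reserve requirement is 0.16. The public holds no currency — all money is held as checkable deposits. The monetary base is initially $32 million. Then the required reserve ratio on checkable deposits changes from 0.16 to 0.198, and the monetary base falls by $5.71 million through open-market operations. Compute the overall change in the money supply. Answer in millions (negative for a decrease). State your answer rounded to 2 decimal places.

Before: m₁ = 1 / (0.16) = 6.25, MB₁ = 32, so M₁ = 6.25 × 32 = 200 million.
After: m₂ = 1 / (0.198) ≈ 5.05051, MB₂ = 32 − 5.71 = 26.29, so M₂ = 5.05051 × 26.29 ≈ 132.7779 million.
ΔM = M₂ − M₁ = 132.7779 − 200 = -67.2221 million.

-67.22 million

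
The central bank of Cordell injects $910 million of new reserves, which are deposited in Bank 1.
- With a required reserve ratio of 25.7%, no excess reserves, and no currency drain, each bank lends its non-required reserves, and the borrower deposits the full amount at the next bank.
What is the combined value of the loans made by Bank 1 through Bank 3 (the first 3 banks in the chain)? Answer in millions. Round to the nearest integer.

$1552 million

Bank i lends (1 − rr)^i of the original deposit: Bank 1 lends 910·0.7430 = 676.1300, Bank 2 lends 910·0.7430² ≈ 502.3646, and so on.
Summing a geometric series: total = 910·[0.7430·(1 − 0.7430^3) / (1 − 0.7430)] ≈ 1551.7515 million.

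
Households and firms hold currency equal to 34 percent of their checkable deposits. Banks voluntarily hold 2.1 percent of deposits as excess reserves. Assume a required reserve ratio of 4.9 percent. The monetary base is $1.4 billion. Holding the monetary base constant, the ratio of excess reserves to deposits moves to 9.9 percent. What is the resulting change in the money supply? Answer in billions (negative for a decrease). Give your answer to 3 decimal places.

-0.731 billion

Initially m₁ = (1 + 0.34) / (0.049 + 0.021 + 0.34) ≈ 3.26829, so M₁ = 3.26829 × 1.4 ≈ 4.5756 billion.
After the change m₂ = (1 + 0.34) / (0.049 + 0.099 + 0.34) ≈ 2.74590, so M₂ = 2.74590 × 1.4 ≈ 3.8443 billion.
ΔM = M₂ − M₁ = 3.8443 − 4.5756 = -0.7313 billion.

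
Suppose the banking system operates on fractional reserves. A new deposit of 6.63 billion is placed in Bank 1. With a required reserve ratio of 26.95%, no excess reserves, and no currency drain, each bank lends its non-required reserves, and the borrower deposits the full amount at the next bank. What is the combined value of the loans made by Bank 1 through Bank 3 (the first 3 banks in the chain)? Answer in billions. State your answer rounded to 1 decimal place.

Bank i lends (1 − rr)^i of the original deposit: Bank 1 lends 6.63·0.7305 ≈ 4.8432, Bank 2 lends 6.63·0.7305² ≈ 3.5380, and so on.
Summing a geometric series: total = 6.63·[0.7305·(1 − 0.7305^3) / (1 − 0.7305)] ≈ 10.9657 billion.

11.0 billion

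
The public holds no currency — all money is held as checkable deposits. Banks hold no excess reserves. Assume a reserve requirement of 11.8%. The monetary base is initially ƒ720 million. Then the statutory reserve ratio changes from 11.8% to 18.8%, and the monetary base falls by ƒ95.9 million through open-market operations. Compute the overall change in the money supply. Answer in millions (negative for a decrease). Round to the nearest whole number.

-2782 million

Before: m₁ = 1 / (0.118) ≈ 8.4746, MB₁ = 720, so M₁ = 8.4746 × 720 = 6101.712 million.
After: m₂ = 1 / (0.188) ≈ 5.3191, MB₂ = 720 − 95.9 = 624.1, so M₂ = 5.3191 × 624.1 ≈ 3319.6503 million.
ΔM = M₂ − M₁ = 3319.6503 − 6101.712 = -2782.0617 million.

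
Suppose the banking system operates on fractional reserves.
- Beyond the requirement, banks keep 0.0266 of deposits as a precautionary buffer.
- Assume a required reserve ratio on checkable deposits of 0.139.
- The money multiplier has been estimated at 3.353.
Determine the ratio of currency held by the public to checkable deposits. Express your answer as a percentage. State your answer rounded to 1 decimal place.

Using m = 3.353. From m = (1 + c)/(c + rr + e), rearranging gives 1 + c = m·(c + rr + e), so c·(1 − m) = m·(rr + e) − 1.
Hence c = [m·(rr + e) − 1]/(1 − m) = [3.353 × (0.139 + 0.0266) − 1] / (1 − 3.353) ≈ 0.189011.

18.9%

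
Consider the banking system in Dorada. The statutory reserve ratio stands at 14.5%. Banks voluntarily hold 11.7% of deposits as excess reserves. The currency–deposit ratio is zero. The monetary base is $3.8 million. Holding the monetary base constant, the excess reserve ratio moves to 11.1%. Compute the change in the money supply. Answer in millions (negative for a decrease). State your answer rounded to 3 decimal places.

Initially m₁ = 1 / (0.145 + 0.117) ≈ 3.81679, so M₁ = 3.81679 × 3.8 ≈ 14.5038 million.
After the change m₂ = 1 / (0.145 + 0.111) = 3.90625, so M₂ = 3.90625 × 3.8 ≈ 14.8438 million.
ΔM = M₂ − M₁ = 14.8438 − 14.5038 = 0.34 million.

$0.340 million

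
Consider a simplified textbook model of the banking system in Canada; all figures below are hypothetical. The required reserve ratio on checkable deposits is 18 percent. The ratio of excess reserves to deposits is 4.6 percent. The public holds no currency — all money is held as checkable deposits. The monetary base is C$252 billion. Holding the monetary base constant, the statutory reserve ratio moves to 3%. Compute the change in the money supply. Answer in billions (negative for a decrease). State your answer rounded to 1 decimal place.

C$2200.7 billion

Initially m₁ = 1 / (0.18 + 0.046) ≈ 4.42478, so M₁ = 4.42478 × 252 ≈ 1115.0446 billion.
After the change m₂ = 1 / (0.03 + 0.046) ≈ 13.15789, so M₂ = 13.15789 × 252 ≈ 3315.7883 billion.
ΔM = M₂ − M₁ = 3315.7883 − 1115.0446 = 2200.7437 billion.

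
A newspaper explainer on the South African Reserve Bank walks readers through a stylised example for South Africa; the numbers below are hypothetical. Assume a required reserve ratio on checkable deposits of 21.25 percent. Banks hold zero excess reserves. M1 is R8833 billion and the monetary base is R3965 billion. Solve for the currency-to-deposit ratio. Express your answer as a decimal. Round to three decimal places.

Using m = M/MB = 8833/3965 ≈ 2.227743. From m = (1 + c)/(c + rr + e), rearranging gives 1 + c = m·(c + rr + e), so c·(1 − m) = m·(rr + e) − 1.
Hence c = [m·(rr + e) − 1]/(1 − m) = [2.227743 × (0.2125 + 0) − 1] / (1 − 2.227743) ≈ 0.428921.

0.429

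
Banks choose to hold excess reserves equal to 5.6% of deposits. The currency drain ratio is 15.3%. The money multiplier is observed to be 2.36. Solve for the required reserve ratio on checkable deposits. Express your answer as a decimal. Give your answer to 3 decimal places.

Using m = 2.36. Since m = (1 + c)/(c + rr + e), the denominator satisfies c + rr + e = (1 + c)/m = (1 + 0.153) / 2.36 ≈ 0.488559.
With c = 0.153 and e = 0.056, the required reserve ratio on checkable deposits is 0.488559 − 0.153 − 0.056 = 0.279559.

0.280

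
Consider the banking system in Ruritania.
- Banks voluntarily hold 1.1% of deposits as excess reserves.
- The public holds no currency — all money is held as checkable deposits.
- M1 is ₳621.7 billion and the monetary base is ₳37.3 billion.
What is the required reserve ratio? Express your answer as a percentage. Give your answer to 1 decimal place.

4.9%

Using m = M/MB = 621.7/37.3 ≈ 16.667560. Since m = (1 + c)/(c + rr + e), the denominator satisfies c + rr + e = (1 + c)/m = (1 + 0) / 16.667560 ≈ 0.059997.
With c = 0 and e = 0.011, the required reserve ratio is 0.059997 − 0 − 0.011 = 0.048997.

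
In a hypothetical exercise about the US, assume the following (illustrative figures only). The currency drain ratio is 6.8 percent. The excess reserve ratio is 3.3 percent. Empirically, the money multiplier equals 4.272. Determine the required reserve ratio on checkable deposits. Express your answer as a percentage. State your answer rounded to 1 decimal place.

14.9%

Using m = 4.272. Since m = (1 + c)/(c + rr + e), the denominator satisfies c + rr + e = (1 + c)/m = (1 + 0.068) / 4.272 = 0.250000.
With c = 0.068 and e = 0.033, the required reserve ratio on checkable deposits is 0.250000 − 0.068 − 0.033 = 0.149.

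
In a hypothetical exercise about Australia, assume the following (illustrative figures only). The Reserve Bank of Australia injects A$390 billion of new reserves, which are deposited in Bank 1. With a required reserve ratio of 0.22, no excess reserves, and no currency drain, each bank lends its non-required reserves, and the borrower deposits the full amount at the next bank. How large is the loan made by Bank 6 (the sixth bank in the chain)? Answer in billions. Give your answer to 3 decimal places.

Each bank lends a fraction (1 − rr) = 0.7800 of the deposit it receives, so Bank 6 receives 390·0.7800^5 and lends 390·0.7800^6 ≈ 87.8278 billion.

A$87.828 billion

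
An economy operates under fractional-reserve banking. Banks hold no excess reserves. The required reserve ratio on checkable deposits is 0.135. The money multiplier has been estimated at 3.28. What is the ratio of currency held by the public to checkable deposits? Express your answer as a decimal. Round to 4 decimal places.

0.2444

Using m = 3.28. From m = (1 + c)/(c + rr + e), rearranging gives 1 + c = m·(c + rr + e), so c·(1 − m) = m·(rr + e) − 1.
Hence c = [m·(rr + e) − 1]/(1 − m) = [3.28 × (0.135 + 0) − 1] / (1 − 3.28) ≈ 0.244386.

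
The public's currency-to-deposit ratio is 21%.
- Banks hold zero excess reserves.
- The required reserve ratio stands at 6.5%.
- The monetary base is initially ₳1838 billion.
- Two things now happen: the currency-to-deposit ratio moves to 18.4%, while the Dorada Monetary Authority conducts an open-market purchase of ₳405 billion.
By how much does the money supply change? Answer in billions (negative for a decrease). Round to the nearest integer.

Before: m₁ = (1 + 0.21) / (0.065 + 0.21) = 4.4, MB₁ = 1838, so M₁ = 4.4 × 1838 = 8087.2 billion.
After: m₂ = (1 + 0.184) / (0.065 + 0.184) ≈ 4.75502, MB₂ = 1838 + 405 = 2243, so M₂ = 4.75502 × 2243 ≈ 10665.5099 billion.
ΔM = M₂ − M₁ = 10665.5099 − 8087.2 = 2578.3099 billion.

₳2578 billion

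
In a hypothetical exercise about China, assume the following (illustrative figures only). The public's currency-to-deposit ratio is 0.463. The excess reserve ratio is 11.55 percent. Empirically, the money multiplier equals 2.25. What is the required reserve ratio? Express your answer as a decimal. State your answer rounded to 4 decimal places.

0.0717

Using m = 2.25. Since m = (1 + c)/(c + rr + e), the denominator satisfies c + rr + e = (1 + c)/m = (1 + 0.463) / 2.25 ≈ 0.650222.
With c = 0.463 and e = 0.1155, the required reserve ratio is 0.650222 − 0.463 − 0.1155 = 0.071722.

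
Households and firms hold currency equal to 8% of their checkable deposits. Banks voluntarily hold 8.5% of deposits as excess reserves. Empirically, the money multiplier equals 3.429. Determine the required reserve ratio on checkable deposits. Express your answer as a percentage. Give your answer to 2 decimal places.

15.00%

Using m = 3.429. Since m = (1 + c)/(c + rr + e), the denominator satisfies c + rr + e = (1 + c)/m = (1 + 0.08) / 3.429 ≈ 0.314961.
With c = 0.08 and e = 0.085, the required reserve ratio on checkable deposits is 0.314961 − 0.08 − 0.085 = 0.149961.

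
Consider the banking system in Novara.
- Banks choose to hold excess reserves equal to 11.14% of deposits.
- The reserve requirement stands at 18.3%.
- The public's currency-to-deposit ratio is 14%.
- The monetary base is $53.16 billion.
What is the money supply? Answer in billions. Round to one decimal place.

The money multiplier is m = (1 + c) / (rr + e + c) = (1 + 0.14) / (0.183 + 0.1114 + 0.14) ≈ 2.6243.
So M = m × MB = 2.6243 × 53.16 ≈ 139.5078 billion.

$139.5 billion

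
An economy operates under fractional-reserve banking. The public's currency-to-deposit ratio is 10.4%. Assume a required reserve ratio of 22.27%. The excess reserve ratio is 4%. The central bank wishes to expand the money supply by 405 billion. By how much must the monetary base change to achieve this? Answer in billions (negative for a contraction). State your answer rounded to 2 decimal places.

The money multiplier is m = (1 + c) / (rr + e + c) = (1 + 0.104) / (0.2227 + 0.04 + 0.104) ≈ 3.010635.
ΔMB = ΔM / m = (+405) / 3.010635 ≈ 134.5231 billion.

134.52 billion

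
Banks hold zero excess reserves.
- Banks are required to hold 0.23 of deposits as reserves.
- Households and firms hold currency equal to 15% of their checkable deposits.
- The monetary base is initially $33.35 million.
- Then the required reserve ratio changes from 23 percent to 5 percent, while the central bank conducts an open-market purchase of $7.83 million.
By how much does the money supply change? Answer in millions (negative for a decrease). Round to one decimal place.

$135.9 million

Before: m₁ = (1 + 0.15) / (0.23 + 0.15) ≈ 3.0263, MB₁ = 33.35, so M₁ = 3.0263 × 33.35 ≈ 100.9271 million.
After: m₂ = (1 + 0.15) / (0.05 + 0.15) = 5.75, MB₂ = 33.35 + 7.83 = 41.18, so M₂ = 5.75 × 41.18 = 236.785 million.
ΔM = M₂ − M₁ = 236.785 − 100.9271 = 135.8579 million.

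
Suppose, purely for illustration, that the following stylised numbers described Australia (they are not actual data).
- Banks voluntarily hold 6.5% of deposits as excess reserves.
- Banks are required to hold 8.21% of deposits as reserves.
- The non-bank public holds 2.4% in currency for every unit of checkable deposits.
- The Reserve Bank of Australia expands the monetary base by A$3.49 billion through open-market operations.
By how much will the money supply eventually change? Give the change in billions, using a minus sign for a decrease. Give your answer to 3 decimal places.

The money multiplier is m = (1 + c) / (rr + e + c) = (1 + 0.024) / (0.0821 + 0.065 + 0.024) ≈ 5.98480.
The purchase adds 3.49 billion of base, so ΔM = m × ΔMB = 5.98480 × (+3.49) ≈ 20.887 billion.

A$20.887 billion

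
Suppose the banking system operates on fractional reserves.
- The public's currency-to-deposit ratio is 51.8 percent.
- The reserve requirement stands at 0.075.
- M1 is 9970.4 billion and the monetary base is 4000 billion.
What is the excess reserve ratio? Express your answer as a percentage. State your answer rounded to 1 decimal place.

1.6%

Using m = M/MB = 9970.4/4000 = 2.492600. Since m = (1 + c)/(c + rr + e), the denominator satisfies c + rr + e = (1 + c)/m = (1 + 0.518) / 2.492600 ≈ 0.609003.
With c = 0.518 and rr = 0.075, the excess reserve ratio is 0.609003 − 0.518 − 0.075 = 0.016003.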